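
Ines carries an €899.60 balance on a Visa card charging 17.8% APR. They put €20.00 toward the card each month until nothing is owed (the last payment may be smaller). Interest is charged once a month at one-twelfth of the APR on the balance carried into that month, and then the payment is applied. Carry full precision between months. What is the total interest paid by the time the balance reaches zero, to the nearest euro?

Monthly rate r = 17.8%/12 = 1.48333% = 0.0148333.
Payoff takes n = ⌈−ln(1 − rB₀/P)/ln(1+r)⌉ = ⌈74.721⌉ = 75 payments; the last is €14.45.
Total paid = 74·€20.00 + €14.45 = €1,494.45.
Total interest = total paid − principal = €1,494.45 − €899.60 = €594.85.

€595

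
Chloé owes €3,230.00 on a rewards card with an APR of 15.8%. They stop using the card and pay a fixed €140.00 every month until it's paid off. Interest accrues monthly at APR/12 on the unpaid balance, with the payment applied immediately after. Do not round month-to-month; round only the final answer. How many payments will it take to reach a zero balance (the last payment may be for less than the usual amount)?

28 months

Monthly rate r = 15.8%/12 = 1.31667% = 0.0131667.
Recurrence: B ← B·(1+r) − €140.00.
Month 1: interest €42.53; balance after payment €3,132.53.
Month 2: interest €41.24; balance after payment €3,033.77.
Closed form: n = −ln(1 − rB₀/P)/ln(1+r) = −ln(0.69623)/ln(1.01317) ≈ 27.680, so the balance reaches zero during payment 28.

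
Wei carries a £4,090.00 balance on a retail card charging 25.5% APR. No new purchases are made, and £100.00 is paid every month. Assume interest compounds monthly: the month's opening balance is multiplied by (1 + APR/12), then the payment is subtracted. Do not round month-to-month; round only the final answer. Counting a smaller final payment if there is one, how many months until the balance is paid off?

97 months

Monthly rate r = 25.5%/12 = 2.125% = 0.02125.
Recurrence: B ← B·(1+r) − £100.00.
Month 1: interest £86.91; balance after payment £4,076.91.
Month 2: interest £86.63; balance after payment £4,063.55.
Closed form: n = −ln(1 − rB₀/P)/ln(1+r) = −ln(0.13087)/ln(1.02125) ≈ 96.708, so the balance reaches zero during payment 97.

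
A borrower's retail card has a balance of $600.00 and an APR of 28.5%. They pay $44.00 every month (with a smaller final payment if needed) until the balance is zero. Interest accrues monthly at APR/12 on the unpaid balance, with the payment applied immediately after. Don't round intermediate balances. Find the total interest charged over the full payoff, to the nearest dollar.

$134

Monthly rate r = 28.5%/12 = 2.375% = 0.02375.
Payoff takes n = ⌈−ln(1 − rB₀/P)/ln(1+r)⌉ = ⌈16.673⌉ = 17 payments; the last is $29.74.
Total paid = 16·$44.00 + $29.74 = $733.74.
Total interest = total paid − principal = $733.74 − $600.00 = $133.74.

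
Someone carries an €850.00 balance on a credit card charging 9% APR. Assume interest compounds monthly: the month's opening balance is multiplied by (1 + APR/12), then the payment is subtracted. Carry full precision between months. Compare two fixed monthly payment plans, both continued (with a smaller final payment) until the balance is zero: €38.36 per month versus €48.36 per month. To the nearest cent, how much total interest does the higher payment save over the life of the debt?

€18.17

Monthly rate r = 9%/12 = 0.75% = 0.0075.
At €38.36/mo: n = ⌈−ln(1 − rB₀/P)/ln(1+r)⌉ = 25 payments (last €12.45); total interest = total paid − €850.00 = €83.09.
At €48.36/mo: 19 payments (last €44.44); total interest €64.92.
Interest saved = €83.09 − €64.92 = €18.17.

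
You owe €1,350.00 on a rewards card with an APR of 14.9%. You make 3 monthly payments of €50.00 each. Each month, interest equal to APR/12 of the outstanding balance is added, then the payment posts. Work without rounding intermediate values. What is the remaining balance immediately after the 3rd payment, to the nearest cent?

€1,249.04

Monthly rate r = 14.9%/12 = 1.24167% = 0.0124167.
Each month: B ← B·(1+r) − €50.00.
Month 1: interest €16.76; balance after payment €1,316.76.
Month 2: interest €16.35; balance after payment €1,283.11.
Month 3: interest €15.93; balance after payment €1,249.04.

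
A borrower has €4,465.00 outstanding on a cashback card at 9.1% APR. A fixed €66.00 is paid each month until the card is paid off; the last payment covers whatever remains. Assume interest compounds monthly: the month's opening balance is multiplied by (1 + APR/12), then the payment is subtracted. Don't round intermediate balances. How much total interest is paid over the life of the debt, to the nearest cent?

€1,821.13

Monthly rate r = 9.1%/12 = 0.758333% = 0.00758333.
Payoff takes n = ⌈−ln(1 − rB₀/P)/ln(1+r)⌉ = ⌈95.244⌉ = 96 payments; the last is €16.13.
Total paid = 95·€66.00 + €16.13 = €6,286.13.
Total interest = total paid − principal = €6,286.13 − €4,465.00 = €1,821.13.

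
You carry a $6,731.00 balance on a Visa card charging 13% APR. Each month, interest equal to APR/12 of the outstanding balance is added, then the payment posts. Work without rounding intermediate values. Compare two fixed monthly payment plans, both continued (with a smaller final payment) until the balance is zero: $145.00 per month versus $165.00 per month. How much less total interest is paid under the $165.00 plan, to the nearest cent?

Monthly rate r = 13%/12 = 1.08333% = 0.0108333.
At $145.00/mo: n = ⌈−ln(1 − rB₀/P)/ln(1+r)⌉ = 65 payments (last $125.79); total interest = total paid − $6,731.00 = $2,674.79.
At $165.00/mo: 55 payments (last $21.92); total interest $2,200.92.
Interest saved = $2,674.79 − $2,200.92 = $473.87.

$473.87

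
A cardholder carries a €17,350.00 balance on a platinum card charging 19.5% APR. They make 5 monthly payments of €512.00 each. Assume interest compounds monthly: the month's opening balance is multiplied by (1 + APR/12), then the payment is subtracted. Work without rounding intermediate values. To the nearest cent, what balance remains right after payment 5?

Monthly rate r = 19.5%/12 = 1.625% = 0.01625.
Each month: B ← B·(1+r) − €512.00.
Month 1: interest €281.94; balance after payment €17,119.94.
Month 2: interest €278.20; balance after payment €16,886.14.
Month 3: interest €274.40; balance after payment €16,648.54.
Month 4: interest €270.54; balance after payment €16,407.07.
Month 5: interest €266.61; balance after payment €16,161.69.

€16,161.69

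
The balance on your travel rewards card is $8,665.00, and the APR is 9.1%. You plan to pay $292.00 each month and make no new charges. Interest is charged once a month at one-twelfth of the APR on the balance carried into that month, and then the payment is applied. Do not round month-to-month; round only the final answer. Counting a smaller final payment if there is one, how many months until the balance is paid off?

34 months

Monthly rate r = 9.1%/12 = 0.758333% = 0.00758333.
Recurrence: B ← B·(1+r) − $292.00.
Month 1: interest $65.71; balance after payment $8,438.71.
Month 2: interest $63.99; balance after payment $8,210.70.
Closed form: n = −ln(1 − rB₀/P)/ln(1+r) = −ln(0.77497)/ln(1.00758) ≈ 33.745, so the balance reaches zero during payment 34.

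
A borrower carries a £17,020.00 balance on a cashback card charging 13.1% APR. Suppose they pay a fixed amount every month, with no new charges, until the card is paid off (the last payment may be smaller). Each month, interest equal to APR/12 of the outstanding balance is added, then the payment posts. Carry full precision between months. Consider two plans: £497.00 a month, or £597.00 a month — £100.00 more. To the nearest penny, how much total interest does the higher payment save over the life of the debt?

£928.77

Monthly rate r = 13.1%/12 = 1.09167% = 0.0109167.
At £497.00/mo: n = ⌈−ln(1 − rB₀/P)/ln(1+r)⌉ = 44 payments (last £59.18); total interest = total paid − £17,020.00 = £4,410.18.
At £597.00/mo: 35 payments (last £203.41); total interest £3,481.41.
Interest saved = £4,410.18 − £3,481.41 = £928.77.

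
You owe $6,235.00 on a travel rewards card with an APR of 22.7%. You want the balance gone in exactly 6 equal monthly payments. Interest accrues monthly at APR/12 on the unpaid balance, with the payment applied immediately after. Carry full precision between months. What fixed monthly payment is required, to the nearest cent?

$1,109.04

Monthly rate r = 22.7%/12 = 1.89167% = 0.0189167.
Level-payment amortization: P = B₀·r / (1 − (1+r)^(−n)) = 6235.00·0.0189167 / (1 − 1.01892^(−6)).
Denominator 1 − (1+r)^(−6) = 0.106348882.
P = 117.945 / 0.106348882 ≈ 1109.04.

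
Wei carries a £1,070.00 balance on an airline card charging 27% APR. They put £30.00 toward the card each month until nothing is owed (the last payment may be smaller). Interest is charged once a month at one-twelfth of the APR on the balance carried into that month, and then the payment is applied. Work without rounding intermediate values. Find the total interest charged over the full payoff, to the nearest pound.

Monthly rate r = 27%/12 = 2.25% = 0.0225.
Payoff takes n = ⌈−ln(1 − rB₀/P)/ln(1+r)⌉ = ⌈72.898⌉ = 73 payments; the last is £26.96.
Total paid = 72·£30.00 + £26.96 = £2,186.96.
Total interest = total paid − principal = £2,186.96 − £1,070.00 = £1,116.96.

£1,117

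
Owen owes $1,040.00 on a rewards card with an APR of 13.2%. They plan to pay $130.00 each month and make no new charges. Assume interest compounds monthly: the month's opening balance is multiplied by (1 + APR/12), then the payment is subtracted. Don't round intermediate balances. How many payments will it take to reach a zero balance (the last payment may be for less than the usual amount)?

9 months

Monthly rate r = 13.2%/12 = 1.1% = 0.011.
Recurrence: B ← B·(1+r) − $130.00.
Month 1: interest $11.44; balance after payment $921.44.
Month 2: interest $10.14; balance after payment $801.58.
Closed form: n = −ln(1 − rB₀/P)/ln(1+r) = −ln(0.912)/ln(1.011) ≈ 8.420, so the balance reaches zero during payment 9.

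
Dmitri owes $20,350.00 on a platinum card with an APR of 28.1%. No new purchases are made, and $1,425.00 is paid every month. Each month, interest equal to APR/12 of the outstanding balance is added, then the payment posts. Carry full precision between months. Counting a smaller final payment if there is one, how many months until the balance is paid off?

Monthly rate r = 28.1%/12 = 2.34167% = 0.0234167.
Recurrence: B ← B·(1+r) − $1,425.00.
Month 1: interest $476.53; balance after payment $19,401.53.
Month 2: interest $454.32; balance after payment $18,430.85.
Closed form: n = −ln(1 − rB₀/P)/ln(1+r) = −ln(0.66559)/ln(1.02342) ≈ 17.587, so the balance reaches zero during payment 18.

18 payments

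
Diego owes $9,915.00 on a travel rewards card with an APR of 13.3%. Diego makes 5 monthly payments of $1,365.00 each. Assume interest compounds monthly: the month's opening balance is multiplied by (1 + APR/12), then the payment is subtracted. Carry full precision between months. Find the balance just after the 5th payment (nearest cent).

$3,498.80

Monthly rate r = 13.3%/12 = 1.10833% = 0.0110833.
Each month: B ← B·(1+r) − $1,365.00.
Month 1: interest $109.89; balance after payment $8,659.89.
Month 2: interest $95.98; balance after payment $7,390.87.
Month 3: interest $81.92; balance after payment $6,107.79.
Month 4: interest $67.69; balance after payment $4,810.48.
Month 5: interest $53.32; balance after payment $3,498.80.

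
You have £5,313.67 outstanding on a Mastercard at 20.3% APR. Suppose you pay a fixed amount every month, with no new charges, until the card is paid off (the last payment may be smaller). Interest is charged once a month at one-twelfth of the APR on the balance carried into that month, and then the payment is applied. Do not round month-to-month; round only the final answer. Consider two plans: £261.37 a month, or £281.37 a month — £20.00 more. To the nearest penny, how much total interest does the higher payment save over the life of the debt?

Monthly rate r = 20.3%/12 = 1.69167% = 0.0169167.
At £261.37/mo: n = ⌈−ln(1 − rB₀/P)/ln(1+r)⌉ = 26 payments (last £32.78); total interest = total paid − £5,313.67 = £1,253.36.
At £281.37/mo: 23 payments (last £265.66); total interest £1,142.13.
Interest saved = £1,253.36 − £1,142.13 = £111.23.

£111.23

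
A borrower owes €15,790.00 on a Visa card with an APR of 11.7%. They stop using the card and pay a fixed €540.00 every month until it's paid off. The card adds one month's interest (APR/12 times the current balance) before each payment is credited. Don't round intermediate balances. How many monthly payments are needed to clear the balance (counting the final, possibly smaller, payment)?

Monthly rate r = 11.7%/12 = 0.975% = 0.00975.
Recurrence: B ← B·(1+r) − €540.00.
Month 1: interest €153.95; balance after payment €15,403.95.
Month 2: interest €150.19; balance after payment €15,014.14.
Closed form: n = −ln(1 − rB₀/P)/ln(1+r) = −ln(0.7149)/ln(1.00975) ≈ 34.589, so the balance reaches zero during payment 35.

35 payments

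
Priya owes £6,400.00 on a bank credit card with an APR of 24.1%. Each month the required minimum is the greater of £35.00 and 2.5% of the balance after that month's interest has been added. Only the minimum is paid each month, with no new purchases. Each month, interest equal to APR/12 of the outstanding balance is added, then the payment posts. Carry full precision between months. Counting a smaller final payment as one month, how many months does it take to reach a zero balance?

362 months

Monthly rate r = 24.1%/12 = 2.00833% = 0.0200833.
While 2.5% of the post-interest balance exceeds £35.00, each month B ← (B·(1+r))·(1 − 0.025), i.e. B shrinks by the factor (1+r)·0.975 = 0.99458.
This holds for months 1–284. Entering month 285 the balance is £1,367.78; 2.5% of the post-interest balance is now below £35.00, so the flat £35.00 minimum applies from here.
From month 285 a fixed £35.00 at rate r clears £1,367.78 in 78 more payments. Total: 284 + 78 = 362 months.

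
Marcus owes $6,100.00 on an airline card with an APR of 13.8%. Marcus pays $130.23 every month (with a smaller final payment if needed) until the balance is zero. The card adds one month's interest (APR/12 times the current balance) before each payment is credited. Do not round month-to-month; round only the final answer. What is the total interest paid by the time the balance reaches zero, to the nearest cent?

$2,711.25

Monthly rate r = 13.8%/12 = 1.15% = 0.0115.
Payoff takes n = ⌈−ln(1 − rB₀/P)/ln(1+r)⌉ = ⌈67.658⌉ = 68 payments; the last is $85.84.
Total paid = 67·$130.23 + $85.84 = $8,811.25.
Total interest = total paid − principal = $8,811.25 − $6,100.00 = $2,711.25.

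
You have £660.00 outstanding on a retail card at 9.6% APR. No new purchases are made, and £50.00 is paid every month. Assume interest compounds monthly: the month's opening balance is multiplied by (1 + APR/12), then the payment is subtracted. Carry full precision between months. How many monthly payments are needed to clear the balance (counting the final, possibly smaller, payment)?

Monthly rate r = 9.6%/12 = 0.8% = 0.008.
Recurrence: B ← B·(1+r) − £50.00.
Month 1: interest £5.28; balance after payment £615.28.
Month 2: interest £4.92; balance after payment £570.20.
Closed form: n = −ln(1 − rB₀/P)/ln(1+r) = −ln(0.8944)/ln(1.008) ≈ 14.006, so the balance reaches zero during payment 15.

15 months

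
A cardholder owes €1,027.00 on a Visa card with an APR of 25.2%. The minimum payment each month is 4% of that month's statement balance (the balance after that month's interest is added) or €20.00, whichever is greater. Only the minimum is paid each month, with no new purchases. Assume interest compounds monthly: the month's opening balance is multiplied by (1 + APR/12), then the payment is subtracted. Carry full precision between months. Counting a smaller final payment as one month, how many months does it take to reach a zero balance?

Monthly rate r = 25.2%/12 = 2.1% = 0.021.
While 4% of the post-interest balance exceeds €20.00, each month B ← (B·(1+r))·(1 − 0.04), i.e. B shrinks by the factor (1+r)·0.96 = 0.98016.
This holds for months 1–37. Entering month 38 the balance is €489.28; 4% of the post-interest balance is now below €20.00, so the flat €20.00 minimum applies from here.
From month 38 a fixed €20.00 at rate r clears €489.28 in 35 more payments. Total: 37 + 35 = 72 months.

72 months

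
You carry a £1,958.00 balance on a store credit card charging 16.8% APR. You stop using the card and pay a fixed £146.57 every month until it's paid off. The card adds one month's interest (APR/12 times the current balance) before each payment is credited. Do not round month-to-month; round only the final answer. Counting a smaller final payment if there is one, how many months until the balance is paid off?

Monthly rate r = 16.8%/12 = 1.4% = 0.014.
Recurrence: B ← B·(1+r) − £146.57.
Month 1: interest £27.41; balance after payment £1,838.84.
Month 2: interest £25.74; balance after payment £1,718.02.
Closed form: n = −ln(1 − rB₀/P)/ln(1+r) = −ln(0.81298)/ln(1.014) ≈ 14.893, so the balance reaches zero during payment 15.

15 payments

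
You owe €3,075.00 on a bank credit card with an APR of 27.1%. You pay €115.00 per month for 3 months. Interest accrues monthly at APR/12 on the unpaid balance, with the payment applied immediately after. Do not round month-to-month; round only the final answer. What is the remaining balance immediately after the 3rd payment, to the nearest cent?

€2,935.22

Monthly rate r = 27.1%/12 = 2.25833% = 0.0225833.
Each month: B ← B·(1+r) − €115.00.
Month 1: interest €69.44; balance after payment €3,029.44.
Month 2: interest €68.41; balance after payment €2,982.86.
Month 3: interest €67.36; balance after payment €2,935.22.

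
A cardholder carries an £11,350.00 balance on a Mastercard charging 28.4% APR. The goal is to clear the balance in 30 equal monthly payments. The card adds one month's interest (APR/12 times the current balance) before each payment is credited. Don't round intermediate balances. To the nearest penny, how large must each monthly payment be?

£532.68

Monthly rate r = 28.4%/12 = 2.36667% = 0.0236667.
Level-payment amortization: P = B₀·r / (1 − (1+r)^(−n)) = 11350.00·0.0236667 / (1 − 1.02367^(−30)).
Denominator 1 − (1+r)^(−30) = 0.504272344.
P = 268.617 / 0.504272344 ≈ 532.68.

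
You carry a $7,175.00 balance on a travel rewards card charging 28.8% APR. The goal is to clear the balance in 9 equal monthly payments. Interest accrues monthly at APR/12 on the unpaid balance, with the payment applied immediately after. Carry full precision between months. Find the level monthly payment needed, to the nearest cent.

$895.91

Monthly rate r = 28.8%/12 = 2.4% = 0.024.
Level-payment amortization: P = B₀·r / (1 − (1+r)^(−n)) = 7175.00·0.024 / (1 − 1.024^(−9)).
Denominator 1 − (1+r)^(−9) = 0.192206433.
P = 172.2 / 0.192206433 ≈ 895.91.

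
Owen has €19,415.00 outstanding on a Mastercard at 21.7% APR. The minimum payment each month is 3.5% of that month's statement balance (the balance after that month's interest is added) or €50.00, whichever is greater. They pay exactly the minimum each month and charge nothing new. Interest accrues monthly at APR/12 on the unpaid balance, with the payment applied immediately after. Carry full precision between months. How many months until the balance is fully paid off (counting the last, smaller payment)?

Monthly rate r = 21.7%/12 = 1.80833% = 0.0180833.
While 3.5% of the post-interest balance exceeds €50.00, each month B ← (B·(1+r))·(1 − 0.035), i.e. B shrinks by the factor (1+r)·0.965 = 0.98245.
This holds for months 1–149. Entering month 150 the balance is €1,388.11; 3.5% of the post-interest balance is now below €50.00, so the flat €50.00 minimum applies from here.
From month 150 a fixed €50.00 at rate r clears €1,388.11 in 39 more payments. Total: 149 + 39 = 188 months.

188 months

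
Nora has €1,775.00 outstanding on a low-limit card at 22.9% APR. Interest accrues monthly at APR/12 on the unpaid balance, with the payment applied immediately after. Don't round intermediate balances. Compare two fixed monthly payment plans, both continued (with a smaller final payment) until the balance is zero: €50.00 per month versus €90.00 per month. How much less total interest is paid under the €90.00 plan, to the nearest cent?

€744.82

Monthly rate r = 22.9%/12 = 1.90833% = 0.0190833.
At €50.00/mo: n = ⌈−ln(1 − rB₀/P)/ln(1+r)⌉ = 60 payments (last €42.95); total interest = total paid − €1,775.00 = €1,217.95.
At €90.00/mo: 25 payments (last €88.13); total interest €473.13.
Interest saved = €1,217.95 − €473.13 = €744.82.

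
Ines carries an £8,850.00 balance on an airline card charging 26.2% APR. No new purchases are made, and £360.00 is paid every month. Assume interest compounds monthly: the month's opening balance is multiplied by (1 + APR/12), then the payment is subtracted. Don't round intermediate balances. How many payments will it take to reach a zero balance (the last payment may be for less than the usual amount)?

Monthly rate r = 26.2%/12 = 2.18333% = 0.0218333.
Recurrence: B ← B·(1+r) − £360.00.
Month 1: interest £193.22; balance after payment £8,683.23.
Month 2: interest £189.58; balance after payment £8,512.81.
Closed form: n = −ln(1 − rB₀/P)/ln(1+r) = −ln(0.46326)/ln(1.02183) ≈ 35.626, so the balance reaches zero during payment 36.

36 payments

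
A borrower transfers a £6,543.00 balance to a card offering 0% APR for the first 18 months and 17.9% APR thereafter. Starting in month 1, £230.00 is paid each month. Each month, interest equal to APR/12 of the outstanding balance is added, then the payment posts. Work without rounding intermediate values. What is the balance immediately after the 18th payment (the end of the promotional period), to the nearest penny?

£2,403.00

Promo months 1–18 at r₀ = 0%/12 = 0; months 19+ at r₁ = 17.9%/12 = 0.0149167.
After month 18 (no interest yet): B = £6,543.00 − 18·£230.00 = £2,403.00.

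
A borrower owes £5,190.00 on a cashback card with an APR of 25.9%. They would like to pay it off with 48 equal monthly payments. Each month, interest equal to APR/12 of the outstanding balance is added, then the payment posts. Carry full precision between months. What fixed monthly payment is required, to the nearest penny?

£174.70

Monthly rate r = 25.9%/12 = 2.15833% = 0.0215833.
Level-payment amortization: P = B₀·r / (1 − (1+r)^(−n)) = 5190.00·0.0215833 / (1 − 1.02158^(−48)).
Denominator 1 − (1+r)^(−48) = 0.641195693.
P = 112.017 / 0.641195693 ≈ 174.70.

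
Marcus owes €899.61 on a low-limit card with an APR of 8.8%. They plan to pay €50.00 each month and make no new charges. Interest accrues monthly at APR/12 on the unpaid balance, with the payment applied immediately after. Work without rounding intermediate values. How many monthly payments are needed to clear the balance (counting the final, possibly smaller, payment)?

20 months

Monthly rate r = 8.8%/12 = 0.733333% = 0.00733333.
Recurrence: B ← B·(1+r) − €50.00.
Month 1: interest €6.60; balance after payment €856.21.
Month 2: interest €6.28; balance after payment €812.49.
Closed form: n = −ln(1 − rB₀/P)/ln(1+r) = −ln(0.86806)/ln(1.00733) ≈ 19.366, so the balance reaches zero during payment 20.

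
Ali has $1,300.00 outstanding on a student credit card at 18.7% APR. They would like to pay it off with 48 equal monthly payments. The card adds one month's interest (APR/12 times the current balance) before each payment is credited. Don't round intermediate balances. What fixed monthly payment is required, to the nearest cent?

Monthly rate r = 18.7%/12 = 1.55833% = 0.0155833.
Level-payment amortization: P = B₀·r / (1 − (1+r)^(−n)) = 1300.00·0.0155833 / (1 − 1.01558^(−48)).
Denominator 1 − (1+r)^(−48) = 0.523949664.
P = 20.2583 / 0.523949664 ≈ 38.66.

$38.66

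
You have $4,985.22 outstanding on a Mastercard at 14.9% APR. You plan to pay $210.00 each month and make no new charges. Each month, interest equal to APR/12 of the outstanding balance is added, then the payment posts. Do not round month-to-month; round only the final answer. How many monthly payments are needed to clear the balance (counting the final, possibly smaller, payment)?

29 months

Monthly rate r = 14.9%/12 = 1.24167% = 0.0124167.
Recurrence: B ← B·(1+r) − $210.00.
Month 1: interest $61.90; balance after payment $4,837.12.
Month 2: interest $60.06; balance after payment $4,687.18.
Closed form: n = −ln(1 − rB₀/P)/ln(1+r) = −ln(0.70524)/ln(1.01242) ≈ 28.299, so the balance reaches zero during payment 29.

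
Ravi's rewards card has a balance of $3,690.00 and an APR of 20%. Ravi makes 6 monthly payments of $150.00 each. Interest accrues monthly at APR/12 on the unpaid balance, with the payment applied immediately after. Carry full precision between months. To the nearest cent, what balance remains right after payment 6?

$3,136.38

Monthly rate r = 20%/12 = 1.66667% = 0.0166667.
Each month: B ← B·(1+r) − $150.00.
Month 1: interest $61.50; balance after payment $3,601.50.
Month 2: interest $60.02; balance after payment $3,511.53.
Month 3: interest $58.53; balance after payment $3,420.05.
Month 4: interest $57.00; balance after payment $3,327.05.
Month 5: interest $55.45; balance after payment $3,232.50.
Month 6: interest $53.88; balance after payment $3,136.38.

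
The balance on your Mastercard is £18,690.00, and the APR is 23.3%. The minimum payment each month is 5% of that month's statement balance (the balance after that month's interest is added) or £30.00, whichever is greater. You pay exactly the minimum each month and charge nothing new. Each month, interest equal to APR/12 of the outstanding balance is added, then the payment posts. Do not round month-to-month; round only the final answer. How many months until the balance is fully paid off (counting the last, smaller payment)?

133 months

Monthly rate r = 23.3%/12 = 1.94167% = 0.0194167.
While 5% of the post-interest balance exceeds £30.00, each month B ← (B·(1+r))·(1 − 0.05), i.e. B shrinks by the factor (1+r)·0.95 = 0.96845.
This holds for months 1–108. Entering month 109 the balance is £585.79; 5% of the post-interest balance is now below £30.00, so the flat £30.00 minimum applies from here.
From month 109 a fixed £30.00 at rate r clears £585.79 in 25 more payments. Total: 108 + 25 = 133 months.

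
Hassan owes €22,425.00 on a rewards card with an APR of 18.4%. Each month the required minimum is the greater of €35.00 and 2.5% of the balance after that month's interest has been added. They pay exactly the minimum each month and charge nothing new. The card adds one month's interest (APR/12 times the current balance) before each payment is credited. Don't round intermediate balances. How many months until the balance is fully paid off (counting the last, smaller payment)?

337 months

Monthly rate r = 18.4%/12 = 1.53333% = 0.0153333.
While 2.5% of the post-interest balance exceeds €35.00, each month B ← (B·(1+r))·(1 − 0.025), i.e. B shrinks by the factor (1+r)·0.975 = 0.98995.
This holds for months 1–277. Entering month 278 the balance is €1,366.49; 2.5% of the post-interest balance is now below €35.00, so the flat €35.00 minimum applies from here.
From month 278 a fixed €35.00 at rate r clears €1,366.49 in 60 more payments. Total: 277 + 60 = 337 months.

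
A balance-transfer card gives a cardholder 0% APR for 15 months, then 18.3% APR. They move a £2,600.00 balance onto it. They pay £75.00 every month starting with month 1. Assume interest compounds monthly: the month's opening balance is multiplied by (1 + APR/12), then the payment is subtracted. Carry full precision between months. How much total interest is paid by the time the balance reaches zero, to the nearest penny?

Promo months 1–15 at r₀ = 0%/12 = 0; months 16+ at r₁ = 18.3%/12 = 0.01525.
After month 15 (no interest yet): B = £2,600.00 − 15·£75.00 = £1,475.00.
Then at r₁ with £75.00/mo: n₂ = −ln(1 − r₁·B/P)/ln(1+r₁) ≈ 23.56 → 24 more payments.
Total paid = 38·£75.00 + £42.03 = £2,892.03; interest = £2,892.03 − £2,600.00 = £292.03.

£292.03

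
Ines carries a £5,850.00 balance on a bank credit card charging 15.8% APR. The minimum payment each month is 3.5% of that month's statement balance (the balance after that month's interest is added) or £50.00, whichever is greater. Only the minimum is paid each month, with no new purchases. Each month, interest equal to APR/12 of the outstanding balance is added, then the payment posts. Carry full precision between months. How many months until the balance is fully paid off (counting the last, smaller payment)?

99 months

Monthly rate r = 15.8%/12 = 1.31667% = 0.0131667.
While 3.5% of the post-interest balance exceeds £50.00, each month B ← (B·(1+r))·(1 − 0.035), i.e. B shrinks by the factor (1+r)·0.965 = 0.97771.
This holds for months 1–64. Entering month 65 the balance is £1,381.91; 3.5% of the post-interest balance is now below £50.00, so the flat £50.00 minimum applies from here.
From month 65 a fixed £50.00 at rate r clears £1,381.91 in 35 more payments. Total: 64 + 35 = 99 months.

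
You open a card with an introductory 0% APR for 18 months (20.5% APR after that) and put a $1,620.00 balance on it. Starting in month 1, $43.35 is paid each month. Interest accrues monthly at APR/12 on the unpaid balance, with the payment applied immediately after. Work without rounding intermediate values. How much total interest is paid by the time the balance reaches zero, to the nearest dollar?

Promo months 1–18 at r₀ = 0%/12 = 0; months 19+ at r₁ = 20.5%/12 = 0.0170833.
After month 18 (no interest yet): B = $1,620.00 − 18·$43.35 = $839.70.
Then at r₁ with $43.35/mo: n₂ = −ln(1 − r₁·B/P)/ln(1+r₁) ≈ 23.72 → 24 more payments.
Total paid = 41·$43.35 + $31.39 = $1,808.74; interest = $1,808.74 − $1,620.00 = $188.74.

$189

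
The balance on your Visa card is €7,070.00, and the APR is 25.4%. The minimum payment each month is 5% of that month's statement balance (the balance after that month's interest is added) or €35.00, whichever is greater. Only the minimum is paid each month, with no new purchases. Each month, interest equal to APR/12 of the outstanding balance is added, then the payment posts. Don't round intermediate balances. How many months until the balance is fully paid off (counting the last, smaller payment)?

Monthly rate r = 25.4%/12 = 2.11667% = 0.0211667.
While 5% of the post-interest balance exceeds €35.00, each month B ← (B·(1+r))·(1 − 0.05), i.e. B shrinks by the factor (1+r)·0.95 = 0.97011.
This holds for months 1–77. Entering month 78 the balance is €683.25; 5% of the post-interest balance is now below €35.00, so the flat €35.00 minimum applies from here.
From month 78 a fixed €35.00 at rate r clears €683.25 in 26 more payments. Total: 77 + 26 = 103 months.

103 months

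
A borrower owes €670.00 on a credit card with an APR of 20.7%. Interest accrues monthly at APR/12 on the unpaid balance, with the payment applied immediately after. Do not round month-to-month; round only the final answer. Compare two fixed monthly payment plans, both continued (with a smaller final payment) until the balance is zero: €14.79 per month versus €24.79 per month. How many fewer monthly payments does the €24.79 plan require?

52 fewer payments

Monthly rate r = 20.7%/12 = 1.725% = 0.01725.
At €14.79/mo: n = ⌈−ln(1 − rB₀/P)/ln(1+r)⌉ = 89 payments (last €13.53); total interest = total paid − €670.00 = €645.05.
At €24.79/mo: 37 payments (last €17.52); total interest €239.96.
Payments saved = 89 − 37 = 52.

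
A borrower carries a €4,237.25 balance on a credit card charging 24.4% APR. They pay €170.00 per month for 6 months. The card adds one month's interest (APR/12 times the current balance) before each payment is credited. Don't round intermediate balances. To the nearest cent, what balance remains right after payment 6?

Monthly rate r = 24.4%/12 = 2.03333% = 0.0203333.
Each month: B ← B·(1+r) − €170.00.
Month 1: interest €86.16; balance after payment €4,153.41.
Month 2: interest €84.45; balance after payment €4,067.86.
Month 3: interest €82.71; balance after payment €3,980.57.
Month 4: interest €80.94; balance after payment €3,891.51.
Month 5: interest €79.13; balance after payment €3,800.64.
Month 6: interest €77.28; balance after payment €3,707.92.

€3,707.92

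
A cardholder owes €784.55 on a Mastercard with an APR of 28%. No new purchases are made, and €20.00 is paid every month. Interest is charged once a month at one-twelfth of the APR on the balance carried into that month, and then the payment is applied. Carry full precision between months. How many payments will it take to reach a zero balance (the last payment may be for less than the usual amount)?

108 months

Monthly rate r = 28%/12 = 2.33333% = 0.0233333.
Recurrence: B ← B·(1+r) − €20.00.
Month 1: interest €18.31; balance after payment €782.86.
Month 2: interest €18.27; balance after payment €781.12.
Closed form: n = −ln(1 − rB₀/P)/ln(1+r) = −ln(0.084692)/ln(1.02333) ≈ 107.033, so the balance reaches zero during payment 108.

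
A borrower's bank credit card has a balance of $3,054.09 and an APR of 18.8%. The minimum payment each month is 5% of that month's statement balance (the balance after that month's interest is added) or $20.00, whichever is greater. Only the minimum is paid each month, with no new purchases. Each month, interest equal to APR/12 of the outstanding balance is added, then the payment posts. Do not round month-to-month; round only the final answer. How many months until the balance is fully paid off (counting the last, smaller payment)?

82 months

Monthly rate r = 18.8%/12 = 1.56667% = 0.0156667.
While 5% of the post-interest balance exceeds $20.00, each month B ← (B·(1+r))·(1 − 0.05), i.e. B shrinks by the factor (1+r)·0.95 = 0.96488.
This holds for months 1–58. Entering month 59 the balance is $384.08; 5% of the post-interest balance is now below $20.00, so the flat $20.00 minimum applies from here.
From month 59 a fixed $20.00 at rate r clears $384.08 in 24 more payments. Total: 58 + 24 = 82 months.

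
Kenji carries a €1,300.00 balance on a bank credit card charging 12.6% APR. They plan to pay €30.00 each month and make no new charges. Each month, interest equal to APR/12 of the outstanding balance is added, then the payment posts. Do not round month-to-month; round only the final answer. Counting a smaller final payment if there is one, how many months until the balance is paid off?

Monthly rate r = 12.6%/12 = 1.05% = 0.0105.
Recurrence: B ← B·(1+r) − €30.00.
Month 1: interest €13.65; balance after payment €1,283.65.
Month 2: interest €13.48; balance after payment €1,267.13.
Closed form: n = −ln(1 − rB₀/P)/ln(1+r) = −ln(0.545)/ln(1.0105) ≈ 58.110, so the balance reaches zero during payment 59.

59 months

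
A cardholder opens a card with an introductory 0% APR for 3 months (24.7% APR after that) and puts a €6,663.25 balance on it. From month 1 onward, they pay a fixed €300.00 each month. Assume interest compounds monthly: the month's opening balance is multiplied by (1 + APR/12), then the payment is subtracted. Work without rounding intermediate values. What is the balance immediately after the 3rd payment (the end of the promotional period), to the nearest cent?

€5,763.25

Promo months 1–3 at r₀ = 0%/12 = 0; months 4+ at r₁ = 24.7%/12 = 0.0205833.
After month 3 (no interest yet): B = €6,663.25 − 3·€300.00 = €5,763.25.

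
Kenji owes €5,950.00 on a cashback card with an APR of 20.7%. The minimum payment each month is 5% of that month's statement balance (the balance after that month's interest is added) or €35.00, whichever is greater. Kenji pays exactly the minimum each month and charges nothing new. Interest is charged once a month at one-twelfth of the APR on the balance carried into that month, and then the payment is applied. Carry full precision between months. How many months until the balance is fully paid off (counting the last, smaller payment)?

Monthly rate r = 20.7%/12 = 1.725% = 0.01725.
While 5% of the post-interest balance exceeds €35.00, each month B ← (B·(1+r))·(1 − 0.05), i.e. B shrinks by the factor (1+r)·0.95 = 0.96639.
This holds for months 1–64. Entering month 65 the balance is €667.11; 5% of the post-interest balance is now below €35.00, so the flat €35.00 minimum applies from here.
From month 65 a fixed €35.00 at rate r clears €667.11 in 24 more payments. Total: 64 + 24 = 88 months.

88 months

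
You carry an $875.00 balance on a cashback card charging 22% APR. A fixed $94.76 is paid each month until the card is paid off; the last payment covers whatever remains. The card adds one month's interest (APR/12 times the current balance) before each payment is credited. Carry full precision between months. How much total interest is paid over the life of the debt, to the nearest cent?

Monthly rate r = 22%/12 = 1.83333% = 0.0183333.
Payoff takes n = ⌈−ln(1 − rB₀/P)/ln(1+r)⌉ = ⌈10.209⌉ = 11 payments; the last is $19.95.
Total paid = 10·$94.76 + $19.95 = $967.55.
Total interest = total paid − principal = $967.55 − $875.00 = $92.55.

$92.55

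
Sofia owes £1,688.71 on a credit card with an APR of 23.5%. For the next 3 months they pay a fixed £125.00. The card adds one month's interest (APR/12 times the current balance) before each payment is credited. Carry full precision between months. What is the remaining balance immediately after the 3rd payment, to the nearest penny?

Monthly rate r = 23.5%/12 = 1.95833% = 0.0195833.
Each month: B ← B·(1+r) − £125.00.
Month 1: interest £33.07; balance after payment £1,596.78.
Month 2: interest £31.27; balance after payment £1,503.05.
Month 3: interest £29.43; balance after payment £1,407.49.

£1,407.49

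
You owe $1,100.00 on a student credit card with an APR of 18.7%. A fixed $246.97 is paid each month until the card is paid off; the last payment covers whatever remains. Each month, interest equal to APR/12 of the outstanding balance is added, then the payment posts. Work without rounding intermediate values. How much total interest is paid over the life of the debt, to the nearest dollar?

Monthly rate r = 18.7%/12 = 1.55833% = 0.0155833.
Payoff takes n = ⌈−ln(1 − rB₀/P)/ln(1+r)⌉ = ⌈4.652⌉ = 5 payments; the last is $161.45.
Total paid = 4·$246.97 + $161.45 = $1,149.33.
Total interest = total paid − principal = $1,149.33 − $1,100.00 = $49.33.

$49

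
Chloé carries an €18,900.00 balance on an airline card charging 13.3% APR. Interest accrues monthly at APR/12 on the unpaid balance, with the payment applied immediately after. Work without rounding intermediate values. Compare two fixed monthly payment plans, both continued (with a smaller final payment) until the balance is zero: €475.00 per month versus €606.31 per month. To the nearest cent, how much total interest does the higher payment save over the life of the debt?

Monthly rate r = 13.3%/12 = 1.10833% = 0.0110833.
At €475.00/mo: n = ⌈−ln(1 − rB₀/P)/ln(1+r)⌉ = 53 payments (last €364.31); total interest = total paid − €18,900.00 = €6,164.31.
At €606.31/mo: 39 payments (last €277.02); total interest €4,416.80.
Interest saved = €6,164.31 − €4,416.80 = €1,747.51.

€1,747.51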